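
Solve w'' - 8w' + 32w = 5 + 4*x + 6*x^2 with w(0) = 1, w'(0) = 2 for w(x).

Characteristic equation r² - 8r + 32 = 0 has discriminant (-8)² - 4·(32) = -64 < 0, so r = 4 ± 4i.
Hence w_h = C1*cos(4*x)*exp(4*x) + C2*exp(4*x)*sin(4*x).
For the particular solution try w_p = A0 + A1*x + A2*x^2. Substituting and matching coefficients of each power of x gives A0 = 51/256, A1 = 7/32, A2 = 3/16, so w_p = 51/256 + 3*x^2/16 + 7*x/32.
General solution: w = 51/256 + 3*x^2/16 + 7*x/32 + C1*cos(4*x)*exp(4*x) + C2*exp(4*x)*sin(4*x).
Apply the initial conditions: w(0) = 51/256 + C1 = 1 and w'(0) = 7/32 + 4*C1 + 4*C2 = 2. Solving gives C1 = 205/256, C2 = -91/256.

w = 51/256 + 3*x**2/16 + 7*x/32 - 91*exp(4*x)*sin(4*x)/256 + 205*cos(4*x)*exp(4*x)/256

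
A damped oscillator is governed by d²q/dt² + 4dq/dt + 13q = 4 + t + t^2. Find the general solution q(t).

q = 630/2197 + t**2/13 + 5*t/169 + C1*cos(3*t)*exp(-2*t) + C2*exp(-2*t)*sin(3*t)

Characteristic equation r² + 4r + 13 = 0 has discriminant (4)² - 4·(13) = -36 < 0, so r = -2 ± 3i.
Hence q_h = C1*cos(3*t)*exp(-2*t) + C2*exp(-2*t)*sin(3*t).
For the particular solution try q_p = A0 + A1*t + A2*t^2. Substituting and matching coefficients of each power of t gives A0 = 630/2197, A1 = 5/169, A2 = 1/13, so q_p = 630/2197 + t^2/13 + 5*t/169.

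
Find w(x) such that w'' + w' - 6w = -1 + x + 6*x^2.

w = -1/4 - x**2 - x/2 + C1*exp(2*x) + C2*exp(-3*x)

Characteristic equation r² + r - 6 = 0 factors as (r - 2)(r + 3) = 0, so r = 2, -3.
Hence w_h = C1*exp(2*x) + C2*exp(-3*x).
For the particular solution try w_p = A0 + A1*x + A2*x^2. Substituting and matching coefficients of each power of x gives A0 = -1/4, A1 = -1/2, A2 = -1, so w_p = -1/4 - x^2 - x/2.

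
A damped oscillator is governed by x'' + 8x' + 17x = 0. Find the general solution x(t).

Characteristic equation r² + 8r + 17 = 0 has discriminant (8)² - 4·(17) = -4 < 0, so r = -4 ± i.
Hence x_h = C1*cos(t)*exp(-4*t) + C2*exp(-4*t)*sin(t).

x = C1*cos(t)*exp(-4*t) + C2*exp(-4*t)*sin(t)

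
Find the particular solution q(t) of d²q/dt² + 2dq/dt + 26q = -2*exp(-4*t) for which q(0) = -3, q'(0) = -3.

Characteristic equation r² + 2r + 26 = 0 has discriminant (2)² - 4·(26) = -100 < 0, so r = -1 ± 5i.
Hence q_h = C1*cos(5*t)*exp(-t) + C2*exp(-t)*sin(5*t).
Try q_p = A*exp(-4*t). Substituting into the equation and dividing by exp(-4*t) gives A = -1/17, so q_p = -exp(-4*t)/17.
General solution: q = -exp(-4*t)/17 + C1*cos(5*t)*exp(-t) + C2*exp(-t)*sin(5*t).
Apply the initial conditions: q(0) = -1/17 + C1 = -3 and q'(0) = 4/17 - C1 + 5*C2 = -3. Solving gives C1 = -50/17, C2 = -21/17.

q = -exp(-4*t)/17 - 50*cos(5*t)*exp(-t)/17 - 21*exp(-t)*sin(5*t)/17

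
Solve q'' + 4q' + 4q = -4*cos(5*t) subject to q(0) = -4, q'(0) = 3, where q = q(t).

q = -3448*exp(-2*t)/841 - 80*sin(5*t)/841 + 84*cos(5*t)/841 - 137*t*exp(-2*t)/29

Characteristic equation r² + 4r + 4 = 0 has discriminant (4)² - 4·(4) = 0, so r = -2 is a repeated root.
Hence q_h = (C1 + C2*t)*exp(-2*t).
Try q_p = A*cos(5*t) + B*sin(5*t). Substituting and equating the coefficients of cos(5t) and sin(5t) gives A = 84/841, B = -80/841, so q_p = -80*sin(5*t)/841 + 84*cos(5*t)/841.
General solution: q = -80*sin(5*t)/841 + 84*cos(5*t)/841 + C1*exp(-2*t) + C2*t*exp(-2*t).
Apply the initial conditions: q(0) = 84/841 + C1 = -4 and q'(0) = -400/841 + C2 - 2*C1 = 3. Solving gives C1 = -3448/841, C2 = -137/29.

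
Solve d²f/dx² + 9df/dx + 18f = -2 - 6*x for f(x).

f = 1/18 - x/3 + C1*exp(-6*x) + C2*exp(-3*x)

Characteristic equation r² + 9r + 18 = 0 factors as (r + 6)(r + 3) = 0, so r = -6, -3.
Hence f_h = C1*exp(-6*x) + C2*exp(-3*x).
For the particular solution try f_p = A0 + A1*x. Substituting and matching coefficients of each power of x gives A0 = 1/18, A1 = -1/3, so f_p = 1/18 - x/3.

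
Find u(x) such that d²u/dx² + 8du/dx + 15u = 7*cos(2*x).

u = 77*cos(2*x)/377 + 112*sin(2*x)/377 + C1*exp(-5*x) + C2*exp(-3*x)

Characteristic equation r² + 8r + 15 = 0 factors as (r + 5)(r + 3) = 0, so r = -5, -3.
Hence u_h = C1*exp(-5*x) + C2*exp(-3*x).
Try u_p = A*cos(2*x) + B*sin(2*x). Substituting and equating the coefficients of cos(2x) and sin(2x) gives A = 77/377, B = 112/377, so u_p = 77*cos(2*x)/377 + 112*sin(2*x)/377.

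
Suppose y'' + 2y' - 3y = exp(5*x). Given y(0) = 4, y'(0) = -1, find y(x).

y = exp(5*x)/32 + 41*exp(-3*x)/32 + 43*exp(x)/16

Characteristic equation r² + 2r - 3 = 0 factors as (r + 3)(r - 1) = 0, so r = -3, 1.
Hence y_h = C1*exp(-3*x) + C2*exp(x).
Try y_p = A*exp(5*x). Substituting into the equation and dividing by exp(5*x) gives A = 1/32, so y_p = exp(5*x)/32.
General solution: y = exp(5*x)/32 + C1*exp(-3*x) + C2*exp(x).
Apply the initial conditions: y(0) = 1/32 + C1 + C2 = 4 and y'(0) = 5/32 + C2 - 3*C1 = -1. Solving gives C1 = 41/32, C2 = 43/16.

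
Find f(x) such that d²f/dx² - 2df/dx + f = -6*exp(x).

f = C1*exp(x) - 3*x**2*exp(x) + C2*x*exp(x)

Characteristic equation r² - 2r + 1 = 0 has discriminant (-2)² - 4·(1) = 0, so r = 1 is a repeated root.
Hence f_h = (C1 + C2*x)*exp(x).
Since exp(x) solves the homogeneous equation (r = 1 is a root of multiplicity 2), multiply the trial by x^2. Try f_p = A*x^2*exp(x). Substituting into the equation and dividing by exp(x) gives A = -3, so f_p = -3*x^2*exp(x).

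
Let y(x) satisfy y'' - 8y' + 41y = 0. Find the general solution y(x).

Characteristic equation r² - 8r + 41 = 0 has discriminant (-8)² - 4·(41) = -100 < 0, so r = 4 ± 5i.
Hence y_h = C1*cos(5*x)*exp(4*x) + C2*exp(4*x)*sin(5*x).

y = C1*cos(5*x)*exp(4*x) + C2*exp(4*x)*sin(5*x)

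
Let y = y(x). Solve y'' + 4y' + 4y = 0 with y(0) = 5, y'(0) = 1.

y = 5*exp(-2*x) + 11*x*exp(-2*x)

Characteristic equation r² + 4r + 4 = 0 has discriminant (4)² - 4·(4) = 0, so r = -2 is a repeated root.
Hence y_h = (C1 + C2*x)*exp(-2*x).
Apply the initial conditions: y(0) = C1 = 5 and y'(0) = C2 - 2*C1 = 1. Solving gives C1 = 5, C2 = 11.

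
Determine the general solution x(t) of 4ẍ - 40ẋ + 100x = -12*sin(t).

Divide through by 4: x'' - 10x' + 25x = -3*sin(t).
Characteristic equation r² - 10r + 25 = 0 has discriminant (-10)² - 4·(25) = 0, so r = 5 is a repeated root.
Hence x_h = (C1 + C2*t)*exp(5*t).
Try x_p = A*cos(t) + B*sin(t). Substituting and equating the coefficients of cos(t) and sin(t) gives A = -15/338, B = -18/169, so x_p = -18*sin(t)/169 - 15*cos(t)/338.

x = -18*sin(t)/169 - 15*cos(t)/338 + C1*exp(5*t) + C2*t*exp(5*t)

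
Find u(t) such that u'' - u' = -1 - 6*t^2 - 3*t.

u = C2 + 2*t**3 + 16*t + 15*t**2/2 + C1*exp(t)

Characteristic equation r² - r = 0 factors as (r - 1)r = 0, so r = 1, 0.
Hence u_h = C1*exp(t) + C2.
Since 0 is a characteristic root (multiplicity 1), multiply the polynomial trial by t: try u_p = t*(A0 + A1*t + A2*t^2). Substituting and matching coefficients of each power of t gives A0 = 16, A1 = 15/2, A2 = 2, so u_p = 2*t^3 + 16*t + 15*t^2/2.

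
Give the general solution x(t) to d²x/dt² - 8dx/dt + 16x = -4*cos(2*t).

Characteristic equation r² - 8r + 16 = 0 has discriminant (-8)² - 4·(16) = 0, so r = 4 is a repeated root.
Hence x_h = (C1 + C2*t)*exp(4*t).
Try x_p = A*cos(2*t) + B*sin(2*t). Substituting and equating the coefficients of cos(2t) and sin(2t) gives A = -3/25, B = 4/25, so x_p = -3*cos(2*t)/25 + 4*sin(2*t)/25.

x = -3*cos(2*t)/25 + 4*sin(2*t)/25 + C1*exp(4*t) + C2*t*exp(4*t)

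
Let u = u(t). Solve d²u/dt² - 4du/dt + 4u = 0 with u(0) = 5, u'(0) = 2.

u = 5*exp(2*t) - 8*t*exp(2*t)

Characteristic equation r² - 4r + 4 = 0 has discriminant (-4)² - 4·(4) = 0, so r = 2 is a repeated root.
Hence u_h = (C1 + C2*t)*exp(2*t).
Apply the initial conditions: u(0) = C1 = 5 and u'(0) = C2 + 2*C1 = 2. Solving gives C1 = 5, C2 = -8.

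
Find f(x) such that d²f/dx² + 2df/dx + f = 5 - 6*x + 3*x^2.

Characteristic equation r² + 2r + 1 = 0 has discriminant (2)² - 4·(1) = 0, so r = -1 is a repeated root.
Hence f_h = (C1 + C2*x)*exp(-x).
For the particular solution try f_p = A0 + A1*x + A2*x^2. Substituting and matching coefficients of each power of x gives A0 = 35, A1 = -18, A2 = 3, so f_p = 35 - 18*x + 3*x^2.

f = 35 - 18*x + 3*x**2 + C1*exp(-x) + C2*x*exp(-x)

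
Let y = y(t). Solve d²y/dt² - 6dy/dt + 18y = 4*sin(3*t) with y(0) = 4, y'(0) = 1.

Characteristic equation r² - 6r + 18 = 0 has discriminant (-6)² - 4·(18) = -36 < 0, so r = 3 ± 3i.
Hence y_h = C1*cos(3*t)*exp(3*t) + C2*exp(3*t)*sin(3*t).
Try y_p = A*cos(3*t) + B*sin(3*t). Substituting and equating the coefficients of cos(3t) and sin(3t) gives A = 8/45, B = 4/45, so y_p = 4*sin(3*t)/45 + 8*cos(3*t)/45.
General solution: y = 4*sin(3*t)/45 + 8*cos(3*t)/45 + C1*cos(3*t)*exp(3*t) + C2*exp(3*t)*sin(3*t).
Apply the initial conditions: y(0) = 8/45 + C1 = 4 and y'(0) = 4/15 + 3*C1 + 3*C2 = 1. Solving gives C1 = 172/45, C2 = -161/45.

y = 4*sin(3*t)/45 + 8*cos(3*t)/45 - 161*exp(3*t)*sin(3*t)/45 + 172*cos(3*t)*exp(3*t)/45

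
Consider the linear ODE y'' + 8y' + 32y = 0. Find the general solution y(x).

Characteristic equation r² + 8r + 32 = 0 has discriminant (8)² - 4·(32) = -64 < 0, so r = -4 ± 4i.
Hence y_h = C1*cos(4*x)*exp(-4*x) + C2*exp(-4*x)*sin(4*x).

y = C1*cos(4*x)*exp(-4*x) + C2*exp(-4*x)*sin(4*x)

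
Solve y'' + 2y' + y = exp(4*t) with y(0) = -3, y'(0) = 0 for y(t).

y = -76*exp(-t)/25 + exp(4*t)/25 - 16*t*exp(-t)/5

Characteristic equation r² + 2r + 1 = 0 has discriminant (2)² - 4·(1) = 0, so r = -1 is a repeated root.
Hence y_h = (C1 + C2*t)*exp(-t).
Try y_p = A*exp(4*t). Substituting into the equation and dividing by exp(4*t) gives A = 1/25, so y_p = exp(4*t)/25.
General solution: y = exp(4*t)/25 + C1*exp(-t) + C2*t*exp(-t).
Apply the initial conditions: y(0) = 1/25 + C1 = -3 and y'(0) = 4/25 + C2 - C1 = 0. Solving gives C1 = -76/25, C2 = -16/5.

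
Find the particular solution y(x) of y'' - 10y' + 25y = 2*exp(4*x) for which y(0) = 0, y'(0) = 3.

y = -2*exp(5*x) + 2*exp(4*x) + 5*x*exp(5*x)

Characteristic equation r² - 10r + 25 = 0 has discriminant (-10)² - 4·(25) = 0, so r = 5 is a repeated root.
Hence y_h = (C1 + C2*x)*exp(5*x).
Try y_p = A*exp(4*x). Substituting into the equation and dividing by exp(4*x) gives A = 2, so y_p = 2*exp(4*x).
General solution: y = 2*exp(4*x) + C1*exp(5*x) + C2*x*exp(5*x).
Apply the initial conditions: y(0) = 2 + C1 = 0 and y'(0) = 8 + C2 + 5*C1 = 3. Solving gives C1 = -2, C2 = 5.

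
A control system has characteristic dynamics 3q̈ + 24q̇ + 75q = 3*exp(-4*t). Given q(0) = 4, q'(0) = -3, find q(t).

Divide through by 3: q'' + 8q' + 25q = exp(-4*t).
Characteristic equation r² + 8r + 25 = 0 has discriminant (8)² - 4·(25) = -36 < 0, so r = -4 ± 3i.
Hence q_h = C1*cos(3*t)*exp(-4*t) + C2*exp(-4*t)*sin(3*t).
Try q_p = A*exp(-4*t). Substituting into the equation and dividing by exp(-4*t) gives A = 1/9, so q_p = exp(-4*t)/9.
General solution: q = exp(-4*t)/9 + C1*cos(3*t)*exp(-4*t) + C2*exp(-4*t)*sin(3*t).
Apply the initial conditions: q(0) = 1/9 + C1 = 4 and q'(0) = -4/9 - 4*C1 + 3*C2 = -3. Solving gives C1 = 35/9, C2 = 13/3.

q = exp(-4*t)/9 + 13*exp(-4*t)*sin(3*t)/3 + 35*cos(3*t)*exp(-4*t)/9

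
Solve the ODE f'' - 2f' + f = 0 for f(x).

f = C1*exp(x) + C2*x*exp(x)

Characteristic equation r² - 2r + 1 = 0 has discriminant (-2)² - 4·(1) = 0, so r = 1 is a repeated root.
Hence f_h = (C1 + C2*x)*exp(x).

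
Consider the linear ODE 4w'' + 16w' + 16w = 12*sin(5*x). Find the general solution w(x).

Divide through by 4: w'' + 4w' + 4w = 3*sin(5*x).
Characteristic equation r² + 4r + 4 = 0 has discriminant (4)² - 4·(4) = 0, so r = -2 is a repeated root.
Hence w_h = (C1 + C2*x)*exp(-2*x).
Try w_p = A*cos(5*x) + B*sin(5*x). Substituting and equating the coefficients of cos(5x) and sin(5x) gives A = -60/841, B = -63/841, so w_p = -63*sin(5*x)/841 - 60*cos(5*x)/841.

w = -63*sin(5*x)/841 - 60*cos(5*x)/841 + C1*exp(-2*x) + C2*x*exp(-2*x)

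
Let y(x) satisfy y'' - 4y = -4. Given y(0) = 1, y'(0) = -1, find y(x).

Characteristic equation r² - 4 = 0 factors as (r + 2)(r - 2) = 0, so r = -2, 2.
Hence y_h = C1*exp(-2*x) + C2*exp(2*x).
For the particular solution try y_p = A0. Substituting and matching coefficients of each power of x gives A0 = 1, so y_p = 1.
General solution: y = 1 + C1*exp(-2*x) + C2*exp(2*x).
Apply the initial conditions: y(0) = 1 + C1 + C2 = 1 and y'(0) = -2*C1 + 2*C2 = -1. Solving gives C1 = 1/4, C2 = -1/4.

y = 1 - exp(2*x)/4 + exp(-2*x)/4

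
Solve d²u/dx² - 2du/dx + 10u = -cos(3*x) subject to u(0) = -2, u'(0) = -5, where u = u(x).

u = -cos(3*x)/37 + 6*sin(3*x)/37 - 130*exp(x)*sin(3*x)/111 - 73*cos(3*x)*exp(x)/37

Characteristic equation r² - 2r + 10 = 0 has discriminant (-2)² - 4·(10) = -36 < 0, so r = 1 ± 3i.
Hence u_h = C1*cos(3*x)*exp(x) + C2*exp(x)*sin(3*x).
Try u_p = A*cos(3*x) + B*sin(3*x). Substituting and equating the coefficients of cos(3x) and sin(3x) gives A = -1/37, B = 6/37, so u_p = -cos(3*x)/37 + 6*sin(3*x)/37.
General solution: u = -cos(3*x)/37 + 6*sin(3*x)/37 + C1*cos(3*x)*exp(x) + C2*exp(x)*sin(3*x).
Apply the initial conditions: u(0) = -1/37 + C1 = -2 and u'(0) = 18/37 + C1 + 3*C2 = -5. Solving gives C1 = -73/37, C2 = -130/111.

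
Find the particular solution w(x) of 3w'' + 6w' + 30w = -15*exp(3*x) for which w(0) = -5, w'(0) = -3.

w = -exp(3*x)/5 - 24*cos(3*x)*exp(-x)/5 - 12*exp(-x)*sin(3*x)/5

Divide through by 3: w'' + 2w' + 10w = -5*exp(3*x).
Characteristic equation r² + 2r + 10 = 0 has discriminant (2)² - 4·(10) = -36 < 0, so r = -1 ± 3i.
Hence w_h = C1*cos(3*x)*exp(-x) + C2*exp(-x)*sin(3*x).
Try w_p = A*exp(3*x). Substituting into the equation and dividing by exp(3*x) gives A = -1/5, so w_p = -exp(3*x)/5.
General solution: w = -exp(3*x)/5 + C1*cos(3*x)*exp(-x) + C2*exp(-x)*sin(3*x).
Apply the initial conditions: w(0) = -1/5 + C1 = -5 and w'(0) = -3/5 - C1 + 3*C2 = -3. Solving gives C1 = -24/5, C2 = -12/5.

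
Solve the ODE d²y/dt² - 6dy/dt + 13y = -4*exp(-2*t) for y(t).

Characteristic equation r² - 6r + 13 = 0 has discriminant (-6)² - 4·(13) = -16 < 0, so r = 3 ± 2i.
Hence y_h = C1*cos(2*t)*exp(3*t) + C2*exp(3*t)*sin(2*t).
Try y_p = A*exp(-2*t). Substituting into the equation and dividing by exp(-2*t) gives A = -4/29, so y_p = -4*exp(-2*t)/29.

y = -4*exp(-2*t)/29 + C1*cos(2*t)*exp(3*t) + C2*exp(3*t)*sin(2*t)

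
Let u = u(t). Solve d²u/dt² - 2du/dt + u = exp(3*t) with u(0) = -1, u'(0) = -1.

u = -5*exp(t)/4 + exp(3*t)/4 - t*exp(t)/2

Characteristic equation r² - 2r + 1 = 0 has discriminant (-2)² - 4·(1) = 0, so r = 1 is a repeated root.
Hence u_h = (C1 + C2*t)*exp(t).
Try u_p = A*exp(3*t). Substituting into the equation and dividing by exp(3*t) gives A = 1/4, so u_p = exp(3*t)/4.
General solution: u = exp(3*t)/4 + C1*exp(t) + C2*t*exp(t).
Apply the initial conditions: u(0) = 1/4 + C1 = -1 and u'(0) = 3/4 + C1 + C2 = -1. Solving gives C1 = -5/4, C2 = -1/2.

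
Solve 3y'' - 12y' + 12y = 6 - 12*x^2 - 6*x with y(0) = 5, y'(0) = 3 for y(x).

y = -3/2 - x**2 - 5*x/2 + 13*exp(2*x)/2 - 15*x*exp(2*x)/2

Divide through by 3: y'' - 4y' + 4y = 2 - 4*x^2 - 2*x.
Characteristic equation r² - 4r + 4 = 0 has discriminant (-4)² - 4·(4) = 0, so r = 2 is a repeated root.
Hence y_h = (C1 + C2*x)*exp(2*x).
For the particular solution try y_p = A0 + A1*x + A2*x^2. Substituting and matching coefficients of each power of x gives A0 = -3/2, A1 = -5/2, A2 = -1, so y_p = -3/2 - x^2 - 5*x/2.
General solution: y = -3/2 - x^2 - 5*x/2 + C1*exp(2*x) + C2*x*exp(2*x).
Apply the initial conditions: y(0) = -3/2 + C1 = 5 and y'(0) = -5/2 + C2 + 2*C1 = 3. Solving gives C1 = 13/2, C2 = -15/2.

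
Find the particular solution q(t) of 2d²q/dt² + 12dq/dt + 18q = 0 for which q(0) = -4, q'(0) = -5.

Divide through by 2: q'' + 6q' + 9q = 0.
Characteristic equation r² + 6r + 9 = 0 has discriminant (6)² - 4·(9) = 0, so r = -3 is a repeated root.
Hence q_h = (C1 + C2*t)*exp(-3*t).
Apply the initial conditions: q(0) = C1 = -4 and q'(0) = C2 - 3*C1 = -5. Solving gives C1 = -4, C2 = -17.

q = -4*exp(-3*t) - 17*t*exp(-3*t)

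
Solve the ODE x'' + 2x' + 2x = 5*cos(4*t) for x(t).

Characteristic equation r² + 2r + 2 = 0 has discriminant (2)² - 4·(2) = -4 < 0, so r = -1 ± i.
Hence x_h = C1*cos(t)*exp(-t) + C2*exp(-t)*sin(t).
Try x_p = A*cos(4*t) + B*sin(4*t). Substituting and equating the coefficients of cos(4t) and sin(4t) gives A = -7/26, B = 2/13, so x_p = -7*cos(4*t)/26 + 2*sin(4*t)/13.

x = -7*cos(4*t)/26 + 2*sin(4*t)/13 + C1*cos(t)*exp(-t) + C2*exp(-t)*sin(t)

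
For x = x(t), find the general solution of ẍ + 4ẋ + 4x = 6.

x = 3/2 + C1*exp(-2*t) + C2*t*exp(-2*t)

Characteristic equation r² + 4r + 4 = 0 has discriminant (4)² - 4·(4) = 0, so r = -2 is a repeated root.
Hence x_h = (C1 + C2*t)*exp(-2*t).
For the particular solution try x_p = A0. Substituting and matching coefficients of each power of t gives A0 = 3/2, so x_p = 3/2.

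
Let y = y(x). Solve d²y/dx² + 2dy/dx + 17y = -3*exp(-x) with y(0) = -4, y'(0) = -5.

y = -3*exp(-x)/16 - 61*cos(4*x)*exp(-x)/16 - 9*exp(-x)*sin(4*x)/4

Characteristic equation r² + 2r + 17 = 0 has discriminant (2)² - 4·(17) = -64 < 0, so r = -1 ± 4i.
Hence y_h = C1*cos(4*x)*exp(-x) + C2*exp(-x)*sin(4*x).
Try y_p = A*exp(-x). Substituting into the equation and dividing by exp(-x) gives A = -3/16, so y_p = -3*exp(-x)/16.
General solution: y = -3*exp(-x)/16 + C1*cos(4*x)*exp(-x) + C2*exp(-x)*sin(4*x).
Apply the initial conditions: y(0) = -3/16 + C1 = -4 and y'(0) = 3/16 - C1 + 4*C2 = -5. Solving gives C1 = -61/16, C2 = -9/4.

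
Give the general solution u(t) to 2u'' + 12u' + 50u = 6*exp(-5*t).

Divide through by 2: u'' + 6u' + 25u = 3*exp(-5*t).
Characteristic equation r² + 6r + 25 = 0 has discriminant (6)² - 4·(25) = -64 < 0, so r = -3 ± 4i.
Hence u_h = C1*cos(4*t)*exp(-3*t) + C2*exp(-3*t)*sin(4*t).
Try u_p = A*exp(-5*t). Substituting into the equation and dividing by exp(-5*t) gives A = 3/20, so u_p = 3*exp(-5*t)/20.

u = 3*exp(-5*t)/20 + C1*cos(4*t)*exp(-3*t) + C2*exp(-3*t)*sin(4*t)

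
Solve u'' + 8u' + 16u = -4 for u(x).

Characteristic equation r² + 8r + 16 = 0 has discriminant (8)² - 4·(16) = 0, so r = -4 is a repeated root.
Hence u_h = (C1 + C2*x)*exp(-4*x).
For the particular solution try u_p = A0. Substituting and matching coefficients of each power of x gives A0 = -1/4, so u_p = -1/4.

u = -1/4 + C1*exp(-4*x) + C2*x*exp(-4*x)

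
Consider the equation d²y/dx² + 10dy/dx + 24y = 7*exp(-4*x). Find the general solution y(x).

Characteristic equation r² + 10r + 24 = 0 factors as (r + 6)(r + 4) = 0, so r = -6, -4.
Hence y_h = C1*exp(-6*x) + C2*exp(-4*x).
Since exp(-4*x) solves the homogeneous equation (r = -4 is a root of multiplicity 1), multiply the trial by x. Try y_p = A*x*exp(-4*x). Substituting into the equation and dividing by exp(-4*x) gives A = 7/2, so y_p = 7*x*exp(-4*x)/2.

y = C1*exp(-6*x) + C2*exp(-4*x) + 7*x*exp(-4*x)/2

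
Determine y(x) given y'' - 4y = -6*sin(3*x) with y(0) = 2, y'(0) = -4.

Characteristic equation r² - 4 = 0 factors as (r - 2)(r + 2) = 0, so r = 2, -2.
Hence y_h = C1*exp(2*x) + C2*exp(-2*x).
Try y_p = A*cos(3*x) + B*sin(3*x). Substituting and equating the coefficients of cos(3x) and sin(3x) gives A = 0, B = 6/13, so y_p = 6*sin(3*x)/13.
General solution: y = 6*sin(3*x)/13 + C1*exp(2*x) + C2*exp(-2*x).
Apply the initial conditions: y(0) = C1 + C2 = 2 and y'(0) = 18/13 - 2*C2 + 2*C1 = -4. Solving gives C1 = -9/26, C2 = 61/26.

y = -9*exp(2*x)/26 + 6*sin(3*x)/13 + 61*exp(-2*x)/26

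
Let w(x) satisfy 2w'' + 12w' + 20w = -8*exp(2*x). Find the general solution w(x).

w = -2*exp(2*x)/13 + C1*cos(x)*exp(-3*x) + C2*exp(-3*x)*sin(x)

Divide through by 2: w'' + 6w' + 10w = -4*exp(2*x).
Characteristic equation r² + 6r + 10 = 0 has discriminant (6)² - 4·(10) = -4 < 0, so r = -3 ± i.
Hence w_h = C1*cos(x)*exp(-3*x) + C2*exp(-3*x)*sin(x).
Try w_p = A*exp(2*x). Substituting into the equation and dividing by exp(2*x) gives A = -2/13, so w_p = -2*exp(2*x)/13.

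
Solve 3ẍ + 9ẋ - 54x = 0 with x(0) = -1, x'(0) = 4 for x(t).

Divide through by 3: x'' + 3x' - 18x = 0.
Characteristic equation r² + 3r - 18 = 0 factors as (r - 3)(r + 6) = 0, so r = 3, -6.
Hence x_h = C1*exp(3*t) + C2*exp(-6*t).
Apply the initial conditions: x(0) = C1 + C2 = -1 and x'(0) = -6*C2 + 3*C1 = 4. Solving gives C1 = -2/9, C2 = -7/9.

x = -7*exp(-6*t)/9 - 2*exp(3*t)/9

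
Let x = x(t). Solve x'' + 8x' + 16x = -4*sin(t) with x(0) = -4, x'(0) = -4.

Characteristic equation r² + 8r + 16 = 0 has discriminant (8)² - 4·(16) = 0, so r = -4 is a repeated root.
Hence x_h = (C1 + C2*t)*exp(-4*t).
Try x_p = A*cos(t) + B*sin(t). Substituting and equating the coefficients of cos(t) and sin(t) gives A = 32/289, B = -60/289, so x_p = -60*sin(t)/289 + 32*cos(t)/289.
General solution: x = -60*sin(t)/289 + 32*cos(t)/289 + C1*exp(-4*t) + C2*t*exp(-4*t).
Apply the initial conditions: x(0) = 32/289 + C1 = -4 and x'(0) = -60/289 + C2 - 4*C1 = -4. Solving gives C1 = -1188/289, C2 = -344/17.

x = -1188*exp(-4*t)/289 - 60*sin(t)/289 + 32*cos(t)/289 - 344*t*exp(-4*t)/17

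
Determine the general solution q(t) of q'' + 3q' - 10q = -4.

Characteristic equation r² + 3r - 10 = 0 factors as (r + 5)(r - 2) = 0, so r = -5, 2.
Hence q_h = C1*exp(-5*t) + C2*exp(2*t).
For the particular solution try q_p = A0. Substituting and matching coefficients of each power of t gives A0 = 2/5, so q_p = 2/5.

q = 2/5 + C1*exp(-5*t) + C2*exp(2*t)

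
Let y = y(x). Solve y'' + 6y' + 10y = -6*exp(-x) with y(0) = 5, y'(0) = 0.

Characteristic equation r² + 6r + 10 = 0 has discriminant (6)² - 4·(10) = -4 < 0, so r = -3 ± i.
Hence y_h = C1*cos(x)*exp(-3*x) + C2*exp(-3*x)*sin(x).
Try y_p = A*exp(-x). Substituting into the equation and dividing by exp(-x) gives A = -6/5, so y_p = -6*exp(-x)/5.
General solution: y = -6*exp(-x)/5 + C1*cos(x)*exp(-3*x) + C2*exp(-3*x)*sin(x).
Apply the initial conditions: y(0) = -6/5 + C1 = 5 and y'(0) = 6/5 + C2 - 3*C1 = 0. Solving gives C1 = 31/5, C2 = 87/5.

y = -6*exp(-x)/5 + 31*cos(x)*exp(-3*x)/5 + 87*exp(-3*x)*sin(x)/5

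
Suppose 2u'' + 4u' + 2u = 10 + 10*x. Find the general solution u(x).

u = -5 + 5*x + C1*exp(-x) + C2*x*exp(-x)

Divide through by 2: u'' + 2u' + u = 5 + 5*x.
Characteristic equation r² + 2r + 1 = 0 has discriminant (2)² - 4·(1) = 0, so r = -1 is a repeated root.
Hence u_h = (C1 + C2*x)*exp(-x).
For the particular solution try u_p = A0 + A1*x. Substituting and matching coefficients of each power of x gives A0 = -5, A1 = 5, so u_p = -5 + 5*x.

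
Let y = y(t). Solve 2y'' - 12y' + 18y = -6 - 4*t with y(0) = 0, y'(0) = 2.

Divide through by 2: y'' - 6y' + 9y = -3 - 2*t.
Characteristic equation r² - 6r + 9 = 0 has discriminant (-6)² - 4·(9) = 0, so r = 3 is a repeated root.
Hence y_h = (C1 + C2*t)*exp(3*t).
For the particular solution try y_p = A0 + A1*t. Substituting and matching coefficients of each power of t gives A0 = -13/27, A1 = -2/9, so y_p = -13/27 - 2*t/9.
General solution: y = -13/27 - 2*t/9 + C1*exp(3*t) + C2*t*exp(3*t).
Apply the initial conditions: y(0) = -13/27 + C1 = 0 and y'(0) = -2/9 + C2 + 3*C1 = 2. Solving gives C1 = 13/27, C2 = 7/9.

y = -13/27 - 2*t/9 + 13*exp(3*t)/27 + 7*t*exp(3*t)/9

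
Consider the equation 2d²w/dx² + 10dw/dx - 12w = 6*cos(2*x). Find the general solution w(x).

w = -3*cos(2*x)/20 + 3*sin(2*x)/20 + C1*exp(x) + C2*exp(-6*x)

Divide through by 2: w'' + 5w' - 6w = 3*cos(2*x).
Characteristic equation r² + 5r - 6 = 0 factors as (r - 1)(r + 6) = 0, so r = 1, -6.
Hence w_h = C1*exp(x) + C2*exp(-6*x).
Try w_p = A*cos(2*x) + B*sin(2*x). Substituting and equating the coefficients of cos(2x) and sin(2x) gives A = -3/20, B = 3/20, so w_p = -3*cos(2*x)/20 + 3*sin(2*x)/20.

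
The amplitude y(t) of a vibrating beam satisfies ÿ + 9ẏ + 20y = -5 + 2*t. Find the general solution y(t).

y = -59/200 + t/10 + C1*exp(-5*t) + C2*exp(-4*t)

Characteristic equation r² + 9r + 20 = 0 factors as (r + 5)(r + 4) = 0, so r = -5, -4.
Hence y_h = C1*exp(-5*t) + C2*exp(-4*t).
For the particular solution try y_p = A0 + A1*t. Substituting and matching coefficients of each power of t gives A0 = -59/200, A1 = 1/10, so y_p = -59/200 + t/10.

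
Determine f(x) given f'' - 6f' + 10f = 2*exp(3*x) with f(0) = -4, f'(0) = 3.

f = 2*exp(3*x) - 6*cos(x)*exp(3*x) + 15*exp(3*x)*sin(x)

Characteristic equation r² - 6r + 10 = 0 has discriminant (-6)² - 4·(10) = -4 < 0, so r = 3 ± i.
Hence f_h = C1*cos(x)*exp(3*x) + C2*exp(3*x)*sin(x).
Try f_p = A*exp(3*x). Substituting into the equation and dividing by exp(3*x) gives A = 2, so f_p = 2*exp(3*x).
General solution: f = 2*exp(3*x) + C1*cos(x)*exp(3*x) + C2*exp(3*x)*sin(x).
Apply the initial conditions: f(0) = 2 + C1 = -4 and f'(0) = 6 + C2 + 3*C1 = 3. Solving gives C1 = -6, C2 = 15.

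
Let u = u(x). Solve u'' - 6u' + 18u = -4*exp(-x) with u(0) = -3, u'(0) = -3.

Characteristic equation r² - 6r + 18 = 0 has discriminant (-6)² - 4·(18) = -36 < 0, so r = 3 ± 3i.
Hence u_h = C1*cos(3*x)*exp(3*x) + C2*exp(3*x)*sin(3*x).
Try u_p = A*exp(-x). Substituting into the equation and dividing by exp(-x) gives A = -4/25, so u_p = -4*exp(-x)/25.
General solution: u = -4*exp(-x)/25 + C1*cos(3*x)*exp(3*x) + C2*exp(3*x)*sin(3*x).
Apply the initial conditions: u(0) = -4/25 + C1 = -3 and u'(0) = 4/25 + 3*C1 + 3*C2 = -3. Solving gives C1 = -71/25, C2 = 134/75.

u = -4*exp(-x)/25 - 71*cos(3*x)*exp(3*x)/25 + 134*exp(3*x)*sin(3*x)/75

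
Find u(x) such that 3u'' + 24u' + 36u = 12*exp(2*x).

u = exp(2*x)/8 + C1*exp(-2*x) + C2*exp(-6*x)

Divide through by 3: u'' + 8u' + 12u = 4*exp(2*x).
Characteristic equation r² + 8r + 12 = 0 factors as (r + 2)(r + 6) = 0, so r = -2, -6.
Hence u_h = C1*exp(-2*x) + C2*exp(-6*x).
Try u_p = A*exp(2*x). Substituting into the equation and dividing by exp(2*x) gives A = 1/8, so u_p = exp(2*x)/8.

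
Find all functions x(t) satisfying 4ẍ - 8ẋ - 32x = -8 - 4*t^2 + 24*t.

x = 31/64 - 13*t/16 + t**2/8 + C1*exp(4*t) + C2*exp(-2*t)

Divide through by 4: x'' - 2x' - 8x = -2 - t^2 + 6*t.
Characteristic equation r² - 2r - 8 = 0 factors as (r - 4)(r + 2) = 0, so r = 4, -2.
Hence x_h = C1*exp(4*t) + C2*exp(-2*t).
For the particular solution try x_p = A0 + A1*t + A2*t^2. Substituting and matching coefficients of each power of t gives A0 = 31/64, A1 = -13/16, A2 = 1/8, so x_p = 31/64 - 13*t/16 + t^2/8.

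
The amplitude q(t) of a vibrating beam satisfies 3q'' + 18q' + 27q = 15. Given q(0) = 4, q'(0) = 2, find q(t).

q = 5/9 + 31*exp(-3*t)/9 + 37*t*exp(-3*t)/3

Divide through by 3: q'' + 6q' + 9q = 5.
Characteristic equation r² + 6r + 9 = 0 has discriminant (6)² - 4·(9) = 0, so r = -3 is a repeated root.
Hence q_h = (C1 + C2*t)*exp(-3*t).
For the particular solution try q_p = A0. Substituting and matching coefficients of each power of t gives A0 = 5/9, so q_p = 5/9.
General solution: q = 5/9 + C1*exp(-3*t) + C2*t*exp(-3*t).
Apply the initial conditions: q(0) = 5/9 + C1 = 4 and q'(0) = C2 - 3*C1 = 2. Solving gives C1 = 31/9, C2 = 37/3.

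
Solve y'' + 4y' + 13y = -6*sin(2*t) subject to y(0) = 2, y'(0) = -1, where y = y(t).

Characteristic equation r² + 4r + 13 = 0 has discriminant (4)² - 4·(13) = -36 < 0, so r = -2 ± 3i.
Hence y_h = C1*cos(3*t)*exp(-2*t) + C2*exp(-2*t)*sin(3*t).
Try y_p = A*cos(2*t) + B*sin(2*t). Substituting and equating the coefficients of cos(2t) and sin(2t) gives A = 48/145, B = -54/145, so y_p = -54*sin(2*t)/145 + 48*cos(2*t)/145.
General solution: y = -54*sin(2*t)/145 + 48*cos(2*t)/145 + C1*cos(3*t)*exp(-2*t) + C2*exp(-2*t)*sin(3*t).
Apply the initial conditions: y(0) = 48/145 + C1 = 2 and y'(0) = -108/145 - 2*C1 + 3*C2 = -1. Solving gives C1 = 242/145, C2 = 149/145.

y = -54*sin(2*t)/145 + 48*cos(2*t)/145 + 149*exp(-2*t)*sin(3*t)/145 + 242*cos(3*t)*exp(-2*t)/145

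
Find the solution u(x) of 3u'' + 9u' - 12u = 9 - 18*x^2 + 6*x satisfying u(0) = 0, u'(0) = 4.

u = 21/16 - 57*exp(-4*x)/80 - 3*exp(x)/5 + 3*x**2/2 + 7*x/4

Divide through by 3: u'' + 3u' - 4u = 3 - 6*x^2 + 2*x.
Characteristic equation r² + 3r - 4 = 0 factors as (r + 4)(r - 1) = 0, so r = -4, 1.
Hence u_h = C1*exp(-4*x) + C2*exp(x).
For the particular solution try u_p = A0 + A1*x + A2*x^2. Substituting and matching coefficients of each power of x gives A0 = 21/16, A1 = 7/4, A2 = 3/2, so u_p = 21/16 + 3*x^2/2 + 7*x/4.
General solution: u = 21/16 + 3*x^2/2 + 7*x/4 + C1*exp(-4*x) + C2*exp(x).
Apply the initial conditions: u(0) = 21/16 + C1 + C2 = 0 and u'(0) = 7/4 + C2 - 4*C1 = 4. Solving gives C1 = -57/80, C2 = -3/5.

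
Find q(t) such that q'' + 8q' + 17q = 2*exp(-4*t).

Characteristic equation r² + 8r + 17 = 0 has discriminant (8)² - 4·(17) = -4 < 0, so r = -4 ± i.
Hence q_h = C1*cos(t)*exp(-4*t) + C2*exp(-4*t)*sin(t).
Try q_p = A*exp(-4*t). Substituting into the equation and dividing by exp(-4*t) gives A = 2, so q_p = 2*exp(-4*t).

q = 2*exp(-4*t) + C1*cos(t)*exp(-4*t) + C2*exp(-4*t)*sin(t)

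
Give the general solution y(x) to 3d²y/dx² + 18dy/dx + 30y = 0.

Divide through by 3: y'' + 6y' + 10y = 0.
Characteristic equation r² + 6r + 10 = 0 has discriminant (6)² - 4·(10) = -4 < 0, so r = -3 ± i.
Hence y_h = C1*cos(x)*exp(-3*x) + C2*exp(-3*x)*sin(x).

y = C1*cos(x)*exp(-3*x) + C2*exp(-3*x)*sin(x)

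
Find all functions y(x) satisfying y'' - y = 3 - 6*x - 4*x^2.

Characteristic equation r² - 1 = 0 factors as (r - 1)(r + 1) = 0, so r = 1, -1.
Hence y_h = C1*exp(x) + C2*exp(-x).
For the particular solution try y_p = A0 + A1*x + A2*x^2. Substituting and matching coefficients of each power of x gives A0 = 5, A1 = 6, A2 = 4, so y_p = 5 + 4*x^2 + 6*x.

y = 5 + 4*x**2 + 6*x + C1*exp(x) + C2*exp(-x)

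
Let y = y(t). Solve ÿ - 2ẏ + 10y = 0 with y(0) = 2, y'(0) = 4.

y = 2*cos(3*t)*exp(t) + 2*exp(t)*sin(3*t)/3

Characteristic equation r² - 2r + 10 = 0 has discriminant (-2)² - 4·(10) = -36 < 0, so r = 1 ± 3i.
Hence y_h = C1*cos(3*t)*exp(t) + C2*exp(t)*sin(3*t).
Apply the initial conditions: y(0) = C1 = 2 and y'(0) = C1 + 3*C2 = 4. Solving gives C1 = 2, C2 = 2/3.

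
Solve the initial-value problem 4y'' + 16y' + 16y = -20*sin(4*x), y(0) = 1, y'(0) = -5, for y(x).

y = cos(4*x)/5 + 3*sin(4*x)/20 + 4*exp(-2*x)/5 - 4*x*exp(-2*x)

Divide through by 4: y'' + 4y' + 4y = -5*sin(4*x).
Characteristic equation r² + 4r + 4 = 0 has discriminant (4)² - 4·(4) = 0, so r = -2 is a repeated root.
Hence y_h = (C1 + C2*x)*exp(-2*x).
Try y_p = A*cos(4*x) + B*sin(4*x). Substituting and equating the coefficients of cos(4x) and sin(4x) gives A = 1/5, B = 3/20, so y_p = cos(4*x)/5 + 3*sin(4*x)/20.
General solution: y = cos(4*x)/5 + 3*sin(4*x)/20 + C1*exp(-2*x) + C2*x*exp(-2*x).
Apply the initial conditions: y(0) = 1/5 + C1 = 1 and y'(0) = 3/5 + C2 - 2*C1 = -5. Solving gives C1 = 4/5, C2 = -4.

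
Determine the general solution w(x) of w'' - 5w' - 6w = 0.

w = C1*exp(-x) + C2*exp(6*x)

Characteristic equation r² - 5r - 6 = 0 factors as (r + 1)(r - 6) = 0, so r = -1, 6.
Hence w_h = C1*exp(-x) + C2*exp(6*x).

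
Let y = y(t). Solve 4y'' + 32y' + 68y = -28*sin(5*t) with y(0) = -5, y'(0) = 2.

Divide through by 4: y'' + 8y' + 17y = -7*sin(5*t).
Characteristic equation r² + 8r + 17 = 0 has discriminant (8)² - 4·(17) = -4 < 0, so r = -4 ± i.
Hence y_h = C1*cos(t)*exp(-4*t) + C2*exp(-4*t)*sin(t).
Try y_p = A*cos(5*t) + B*sin(5*t). Substituting and equating the coefficients of cos(5t) and sin(5t) gives A = 35/208, B = 7/208, so y_p = 7*sin(5*t)/208 + 35*cos(5*t)/208.
General solution: y = 7*sin(5*t)/208 + 35*cos(5*t)/208 + C1*cos(t)*exp(-4*t) + C2*exp(-4*t)*sin(t).
Apply the initial conditions: y(0) = 35/208 + C1 = -5 and y'(0) = 35/208 + C2 - 4*C1 = 2. Solving gives C1 = -1075/208, C2 = -3919/208.

y = 7*sin(5*t)/208 + 35*cos(5*t)/208 - 3919*exp(-4*t)*sin(t)/208 - 1075*cos(t)*exp(-4*t)/208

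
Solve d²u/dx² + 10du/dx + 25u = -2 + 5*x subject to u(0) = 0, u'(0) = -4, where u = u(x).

Characteristic equation r² + 10r + 25 = 0 has discriminant (10)² - 4·(25) = 0, so r = -5 is a repeated root.
Hence u_h = (C1 + C2*x)*exp(-5*x).
For the particular solution try u_p = A0 + A1*x. Substituting and matching coefficients of each power of x gives A0 = -4/25, A1 = 1/5, so u_p = -4/25 + x/5.
General solution: u = -4/25 + x/5 + C1*exp(-5*x) + C2*x*exp(-5*x).
Apply the initial conditions: u(0) = -4/25 + C1 = 0 and u'(0) = 1/5 + C2 - 5*C1 = -4. Solving gives C1 = 4/25, C2 = -17/5.

u = -4/25 + x/5 + 4*exp(-5*x)/25 - 17*x*exp(-5*x)/5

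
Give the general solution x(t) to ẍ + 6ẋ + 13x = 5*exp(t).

x = exp(t)/4 + C1*cos(2*t)*exp(-3*t) + C2*exp(-3*t)*sin(2*t)

Characteristic equation r² + 6r + 13 = 0 has discriminant (6)² - 4·(13) = -16 < 0, so r = -3 ± 2i.
Hence x_h = C1*cos(2*t)*exp(-3*t) + C2*exp(-3*t)*sin(2*t).
Try x_p = A*exp(t). Substituting into the equation and dividing by exp(t) gives A = 1/4, so x_p = exp(t)/4.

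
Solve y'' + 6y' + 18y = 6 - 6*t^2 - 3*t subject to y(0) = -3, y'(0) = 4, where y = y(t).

Characteristic equation r² + 6r + 18 = 0 has discriminant (6)² - 4·(18) = -36 < 0, so r = -3 ± 3i.
Hence y_h = C1*cos(3*t)*exp(-3*t) + C2*exp(-3*t)*sin(3*t).
For the particular solution try y_p = A0 + A1*t + A2*t^2. Substituting and matching coefficients of each power of t gives A0 = 19/54, A1 = 1/18, A2 = -1/3, so y_p = 19/54 - t^2/3 + t/18.
General solution: y = 19/54 - t^2/3 + t/18 + C1*cos(3*t)*exp(-3*t) + C2*exp(-3*t)*sin(3*t).
Apply the initial conditions: y(0) = 19/54 + C1 = -3 and y'(0) = 1/18 - 3*C1 + 3*C2 = 4. Solving gives C1 = -181/54, C2 = -55/27.

y = 19/54 - t**2/3 + t/18 - 181*cos(3*t)*exp(-3*t)/54 - 55*exp(-3*t)*sin(3*t)/27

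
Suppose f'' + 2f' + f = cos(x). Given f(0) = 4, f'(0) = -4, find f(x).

f = sin(x)/2 + 4*exp(-x) - x*exp(-x)/2

Characteristic equation r² + 2r + 1 = 0 has discriminant (2)² - 4·(1) = 0, so r = -1 is a repeated root.
Hence f_h = (C1 + C2*x)*exp(-x).
Try f_p = A*cos(x) + B*sin(x). Substituting and equating the coefficients of cos(x) and sin(x) gives A = 0, B = 1/2, so f_p = sin(x)/2.
General solution: f = sin(x)/2 + C1*exp(-x) + C2*x*exp(-x).
Apply the initial conditions: f(0) = C1 = 4 and f'(0) = 1/2 + C2 - C1 = -4. Solving gives C1 = 4, C2 = -1/2.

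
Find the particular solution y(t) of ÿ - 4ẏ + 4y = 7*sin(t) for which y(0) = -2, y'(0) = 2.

Characteristic equation r² - 4r + 4 = 0 has discriminant (-4)² - 4·(4) = 0, so r = 2 is a repeated root.
Hence y_h = (C1 + C2*t)*exp(2*t).
Try y_p = A*cos(t) + B*sin(t). Substituting and equating the coefficients of cos(t) and sin(t) gives A = 28/25, B = 21/25, so y_p = 21*sin(t)/25 + 28*cos(t)/25.
General solution: y = 21*sin(t)/25 + 28*cos(t)/25 + C1*exp(2*t) + C2*t*exp(2*t).
Apply the initial conditions: y(0) = 28/25 + C1 = -2 and y'(0) = 21/25 + C2 + 2*C1 = 2. Solving gives C1 = -78/25, C2 = 37/5.

y = -78*exp(2*t)/25 + 21*sin(t)/25 + 28*cos(t)/25 + 37*t*exp(2*t)/5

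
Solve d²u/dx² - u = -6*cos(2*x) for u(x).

u = 6*cos(2*x)/5 + C1*exp(-x) + C2*exp(x)

Characteristic equation r² - 1 = 0 factors as (r + 1)(r - 1) = 0, so r = -1, 1.
Hence u_h = C1*exp(-x) + C2*exp(x).
Try u_p = A*cos(2*x) + B*sin(2*x). Substituting and equating the coefficients of cos(2x) and sin(2x) gives A = 6/5, B = 0, so u_p = 6*cos(2*x)/5.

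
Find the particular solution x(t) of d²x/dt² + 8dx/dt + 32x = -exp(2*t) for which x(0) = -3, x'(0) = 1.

Characteristic equation r² + 8r + 32 = 0 has discriminant (8)² - 4·(32) = -64 < 0, so r = -4 ± 4i.
Hence x_h = C1*cos(4*t)*exp(-4*t) + C2*exp(-4*t)*sin(4*t).
Try x_p = A*exp(2*t). Substituting into the equation and dividing by exp(2*t) gives A = -1/52, so x_p = -exp(2*t)/52.
General solution: x = -exp(2*t)/52 + C1*cos(4*t)*exp(-4*t) + C2*exp(-4*t)*sin(4*t).
Apply the initial conditions: x(0) = -1/52 + C1 = -3 and x'(0) = -1/26 - 4*C1 + 4*C2 = 1. Solving gives C1 = -155/52, C2 = -283/104.

x = -exp(2*t)/52 - 283*exp(-4*t)*sin(4*t)/104 - 155*cos(4*t)*exp(-4*t)/52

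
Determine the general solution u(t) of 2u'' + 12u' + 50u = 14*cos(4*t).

Divide through by 2: u'' + 6u' + 25u = 7*cos(4*t).
Characteristic equation r² + 6r + 25 = 0 has discriminant (6)² - 4·(25) = -64 < 0, so r = -3 ± 4i.
Hence u_h = C1*cos(4*t)*exp(-3*t) + C2*exp(-3*t)*sin(4*t).
Try u_p = A*cos(4*t) + B*sin(4*t). Substituting and equating the coefficients of cos(4t) and sin(4t) gives A = 7/73, B = 56/219, so u_p = 7*cos(4*t)/73 + 56*sin(4*t)/219.

u = 7*cos(4*t)/73 + 56*sin(4*t)/219 + C1*cos(4*t)*exp(-3*t) + C2*exp(-3*t)*sin(4*t)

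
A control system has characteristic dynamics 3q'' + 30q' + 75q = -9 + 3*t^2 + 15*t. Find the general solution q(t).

q = -119/625 + t**2/25 + 21*t/125 + C1*exp(-5*t) + C2*t*exp(-5*t)

Divide through by 3: q'' + 10q' + 25q = -3 + t^2 + 5*t.
Characteristic equation r² + 10r + 25 = 0 has discriminant (10)² - 4·(25) = 0, so r = -5 is a repeated root.
Hence q_h = (C1 + C2*t)*exp(-5*t).
For the particular solution try q_p = A0 + A1*t + A2*t^2. Substituting and matching coefficients of each power of t gives A0 = -119/625, A1 = 21/125, A2 = 1/25, so q_p = -119/625 + t^2/25 + 21*t/125.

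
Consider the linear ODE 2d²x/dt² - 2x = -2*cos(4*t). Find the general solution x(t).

x = cos(4*t)/17 + C1*exp(-t) + C2*exp(t)

Divide through by 2: x'' - x = -cos(4*t).
Characteristic equation r² - 1 = 0 factors as (r + 1)(r - 1) = 0, so r = -1, 1.
Hence x_h = C1*exp(-t) + C2*exp(t).
Try x_p = A*cos(4*t) + B*sin(4*t). Substituting and equating the coefficients of cos(4t) and sin(4t) gives A = 1/17, B = 0, so x_p = cos(4*t)/17.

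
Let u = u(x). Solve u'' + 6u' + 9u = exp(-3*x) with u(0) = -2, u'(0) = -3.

u = -2*exp(-3*x) + x**2*exp(-3*x)/2 - 9*x*exp(-3*x)

Characteristic equation r² + 6r + 9 = 0 has discriminant (6)² - 4·(9) = 0, so r = -3 is a repeated root.
Hence u_h = (C1 + C2*x)*exp(-3*x).
Since exp(-3*x) solves the homogeneous equation (r = -3 is a root of multiplicity 2), multiply the trial by x^2. Try u_p = A*x^2*exp(-3*x). Substituting into the equation and dividing by exp(-3*x) gives A = 1/2, so u_p = x^2*exp(-3*x)/2.
General solution: u = C1*exp(-3*x) + x^2*exp(-3*x)/2 + C2*x*exp(-3*x).
Apply the initial conditions: u(0) = C1 = -2 and u'(0) = C2 - 3*C1 = -3. Solving gives C1 = -2, C2 = -9.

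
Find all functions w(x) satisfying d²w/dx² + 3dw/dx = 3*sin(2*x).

w = C2 - 9*cos(2*x)/26 - 3*sin(2*x)/13 + C1*exp(-3*x)

Characteristic equation r² + 3r = 0 factors as (r + 3)r = 0, so r = -3, 0.
Hence w_h = C1*exp(-3*x) + C2.
Try w_p = A*cos(2*x) + B*sin(2*x). Substituting and equating the coefficients of cos(2x) and sin(2x) gives A = -9/26, B = -3/13, so w_p = -9*cos(2*x)/26 - 3*sin(2*x)/13.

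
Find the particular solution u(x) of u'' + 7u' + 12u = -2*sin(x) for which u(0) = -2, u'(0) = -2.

Characteristic equation r² + 7r + 12 = 0 factors as (r + 4)(r + 3) = 0, so r = -4, -3.
Hence u_h = C1*exp(-4*x) + C2*exp(-3*x).
Try u_p = A*cos(x) + B*sin(x). Substituting and equating the coefficients of cos(x) and sin(x) gives A = 7/85, B = -11/85, so u_p = -11*sin(x)/85 + 7*cos(x)/85.
General solution: u = -11*sin(x)/85 + 7*cos(x)/85 + C1*exp(-4*x) + C2*exp(-3*x).
Apply the initial conditions: u(0) = 7/85 + C1 + C2 = -2 and u'(0) = -11/85 - 4*C1 - 3*C2 = -2. Solving gives C1 = 138/17, C2 = -51/5.

u = -51*exp(-3*x)/5 - 11*sin(x)/85 + 7*cos(x)/85 + 138*exp(-4*x)/17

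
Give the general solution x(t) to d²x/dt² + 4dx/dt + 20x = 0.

Characteristic equation r² + 4r + 20 = 0 has discriminant (4)² - 4·(20) = -64 < 0, so r = -2 ± 4i.
Hence x_h = C1*cos(4*t)*exp(-2*t) + C2*exp(-2*t)*sin(4*t).

x = C1*cos(4*t)*exp(-2*t) + C2*exp(-2*t)*sin(4*t)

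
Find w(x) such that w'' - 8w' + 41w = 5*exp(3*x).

w = 5*exp(3*x)/26 + C1*cos(5*x)*exp(4*x) + C2*exp(4*x)*sin(5*x)

Characteristic equation r² - 8r + 41 = 0 has discriminant (-8)² - 4·(41) = -100 < 0, so r = 4 ± 5i.
Hence w_h = C1*cos(5*x)*exp(4*x) + C2*exp(4*x)*sin(5*x).
Try w_p = A*exp(3*x). Substituting into the equation and dividing by exp(3*x) gives A = 5/26, so w_p = 5*exp(3*x)/26.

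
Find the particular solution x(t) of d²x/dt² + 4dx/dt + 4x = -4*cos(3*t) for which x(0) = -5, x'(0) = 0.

Characteristic equation r² + 4r + 4 = 0 has discriminant (4)² - 4·(4) = 0, so r = -2 is a repeated root.
Hence x_h = (C1 + C2*t)*exp(-2*t).
Try x_p = A*cos(3*t) + B*sin(3*t). Substituting and equating the coefficients of cos(3t) and sin(3t) gives A = 20/169, B = -48/169, so x_p = -48*sin(3*t)/169 + 20*cos(3*t)/169.
General solution: x = -48*sin(3*t)/169 + 20*cos(3*t)/169 + C1*exp(-2*t) + C2*t*exp(-2*t).
Apply the initial conditions: x(0) = 20/169 + C1 = -5 and x'(0) = -144/169 + C2 - 2*C1 = 0. Solving gives C1 = -865/169, C2 = -122/13.

x = -865*exp(-2*t)/169 - 48*sin(3*t)/169 + 20*cos(3*t)/169 - 122*t*exp(-2*t)/13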